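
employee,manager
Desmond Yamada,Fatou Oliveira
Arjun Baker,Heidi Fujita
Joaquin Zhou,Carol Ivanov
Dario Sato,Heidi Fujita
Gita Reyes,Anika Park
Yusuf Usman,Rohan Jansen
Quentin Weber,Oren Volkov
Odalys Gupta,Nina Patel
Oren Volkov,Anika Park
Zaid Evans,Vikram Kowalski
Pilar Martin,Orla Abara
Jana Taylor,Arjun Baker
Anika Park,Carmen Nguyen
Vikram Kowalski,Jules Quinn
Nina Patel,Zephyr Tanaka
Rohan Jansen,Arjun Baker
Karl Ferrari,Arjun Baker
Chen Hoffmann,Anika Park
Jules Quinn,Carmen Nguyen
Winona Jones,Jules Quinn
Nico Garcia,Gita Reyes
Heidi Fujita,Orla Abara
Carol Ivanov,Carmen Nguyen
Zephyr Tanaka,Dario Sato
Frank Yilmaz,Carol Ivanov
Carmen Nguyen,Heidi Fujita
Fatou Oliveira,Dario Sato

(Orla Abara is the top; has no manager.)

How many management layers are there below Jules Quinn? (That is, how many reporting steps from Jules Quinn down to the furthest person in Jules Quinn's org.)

The longest chain under Jules Quinn runs Jules Quinn → Vikram Kowalski → Zaid Evans, which is 2 levels below Jules Quinn.

2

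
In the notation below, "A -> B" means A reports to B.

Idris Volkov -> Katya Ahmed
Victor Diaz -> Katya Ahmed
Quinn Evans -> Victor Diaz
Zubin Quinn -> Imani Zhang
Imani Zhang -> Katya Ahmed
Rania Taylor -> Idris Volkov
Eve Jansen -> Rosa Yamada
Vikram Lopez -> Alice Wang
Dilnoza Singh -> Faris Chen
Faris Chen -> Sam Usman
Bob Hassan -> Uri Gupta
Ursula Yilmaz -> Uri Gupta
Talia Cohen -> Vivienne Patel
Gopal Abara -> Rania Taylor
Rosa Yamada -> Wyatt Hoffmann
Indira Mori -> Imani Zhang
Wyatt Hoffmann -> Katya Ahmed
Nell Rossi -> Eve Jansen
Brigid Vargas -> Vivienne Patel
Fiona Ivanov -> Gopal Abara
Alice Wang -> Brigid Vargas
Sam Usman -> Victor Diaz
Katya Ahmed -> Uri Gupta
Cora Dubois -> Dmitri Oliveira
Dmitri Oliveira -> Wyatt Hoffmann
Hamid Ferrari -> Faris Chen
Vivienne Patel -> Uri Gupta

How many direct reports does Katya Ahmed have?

Katya Ahmed directly manages Wyatt Hoffmann, Victor Diaz, Imani Zhang, Idris Volkov. That is 4 direct reports.

4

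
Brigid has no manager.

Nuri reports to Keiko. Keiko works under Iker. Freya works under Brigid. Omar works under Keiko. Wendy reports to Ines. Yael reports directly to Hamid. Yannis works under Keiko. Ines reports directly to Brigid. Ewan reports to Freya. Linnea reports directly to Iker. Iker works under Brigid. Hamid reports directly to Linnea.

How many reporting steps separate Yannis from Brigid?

3

Chain from Yannis up to Brigid: Yannis → Keiko → Iker → Brigid. That is 3 steps up, so Yannis is 3 levels below Brigid.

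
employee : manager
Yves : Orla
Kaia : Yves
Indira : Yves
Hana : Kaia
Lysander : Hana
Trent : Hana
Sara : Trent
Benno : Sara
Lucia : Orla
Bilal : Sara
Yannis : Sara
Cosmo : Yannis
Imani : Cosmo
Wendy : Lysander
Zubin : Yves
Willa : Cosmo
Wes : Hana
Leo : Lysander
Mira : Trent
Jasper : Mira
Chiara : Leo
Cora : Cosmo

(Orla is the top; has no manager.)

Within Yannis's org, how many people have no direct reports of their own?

The people in Yannis's organization with no one reporting to them are Cora, Willa, Imani. That is 3.

3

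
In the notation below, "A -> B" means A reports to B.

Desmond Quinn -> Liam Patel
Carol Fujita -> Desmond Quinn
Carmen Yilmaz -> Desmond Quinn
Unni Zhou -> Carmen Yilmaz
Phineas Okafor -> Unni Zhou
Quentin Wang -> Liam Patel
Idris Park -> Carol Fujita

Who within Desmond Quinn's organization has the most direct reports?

Desmond Quinn

Direct-report counts within Desmond Quinn's organization: Desmond Quinn has 2; Carmen Yilmaz has 1; Unni Zhou has 1; Carol Fujita has 1. The largest is 2, held by Desmond Quinn.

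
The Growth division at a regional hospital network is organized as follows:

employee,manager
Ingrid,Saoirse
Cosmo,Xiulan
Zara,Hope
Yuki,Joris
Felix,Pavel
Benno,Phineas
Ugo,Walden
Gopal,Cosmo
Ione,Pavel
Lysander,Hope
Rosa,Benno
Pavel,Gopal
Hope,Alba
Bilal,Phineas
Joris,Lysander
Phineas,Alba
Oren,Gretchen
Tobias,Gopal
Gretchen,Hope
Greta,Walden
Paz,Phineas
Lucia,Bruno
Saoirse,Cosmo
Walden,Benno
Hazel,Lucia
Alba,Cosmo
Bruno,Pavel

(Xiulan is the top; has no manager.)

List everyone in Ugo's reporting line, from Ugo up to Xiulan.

Ugo reports to Walden. Walden reports to Benno. Benno reports to Phineas. Phineas reports to Alba. Alba reports to Cosmo. Cosmo reports to Xiulan. Xiulan is at the top.

Ugo -> Walden -> Benno -> Phineas -> Alba -> Cosmo -> Xiulan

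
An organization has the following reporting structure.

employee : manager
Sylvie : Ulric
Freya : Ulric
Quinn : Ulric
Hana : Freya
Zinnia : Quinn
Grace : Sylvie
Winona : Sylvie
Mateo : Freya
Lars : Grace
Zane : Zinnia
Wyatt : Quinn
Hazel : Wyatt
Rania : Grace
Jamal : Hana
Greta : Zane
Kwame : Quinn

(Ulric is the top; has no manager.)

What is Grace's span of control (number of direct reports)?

Grace directly manages Lars, Rania. That is 2 direct reports.

2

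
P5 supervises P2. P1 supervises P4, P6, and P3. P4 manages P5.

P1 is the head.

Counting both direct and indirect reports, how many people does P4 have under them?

P4 directly manages P5. Under P5: P2 (1). That's 2 in total.

2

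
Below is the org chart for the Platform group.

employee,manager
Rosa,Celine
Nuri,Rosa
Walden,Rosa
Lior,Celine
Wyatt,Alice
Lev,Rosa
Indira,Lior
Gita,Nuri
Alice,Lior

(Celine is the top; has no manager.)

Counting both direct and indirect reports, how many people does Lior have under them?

3

Lior directly manages Alice, Indira. Under Alice: Wyatt (1). Indira has no reports. So Lior's organization is 2 direct reports plus everyone under them: 2 + 1 = 3.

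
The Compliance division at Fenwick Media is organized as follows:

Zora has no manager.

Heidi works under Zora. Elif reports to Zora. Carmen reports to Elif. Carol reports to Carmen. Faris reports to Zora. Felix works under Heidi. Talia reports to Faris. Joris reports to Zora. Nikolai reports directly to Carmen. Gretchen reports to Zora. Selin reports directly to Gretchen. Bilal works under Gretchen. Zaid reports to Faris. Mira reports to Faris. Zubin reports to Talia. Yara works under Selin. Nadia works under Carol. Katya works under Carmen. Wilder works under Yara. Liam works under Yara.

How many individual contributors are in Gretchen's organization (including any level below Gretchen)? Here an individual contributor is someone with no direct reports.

The people in Gretchen's organization with no one reporting to them are Bilal, Liam, Wilder. That is 3.

3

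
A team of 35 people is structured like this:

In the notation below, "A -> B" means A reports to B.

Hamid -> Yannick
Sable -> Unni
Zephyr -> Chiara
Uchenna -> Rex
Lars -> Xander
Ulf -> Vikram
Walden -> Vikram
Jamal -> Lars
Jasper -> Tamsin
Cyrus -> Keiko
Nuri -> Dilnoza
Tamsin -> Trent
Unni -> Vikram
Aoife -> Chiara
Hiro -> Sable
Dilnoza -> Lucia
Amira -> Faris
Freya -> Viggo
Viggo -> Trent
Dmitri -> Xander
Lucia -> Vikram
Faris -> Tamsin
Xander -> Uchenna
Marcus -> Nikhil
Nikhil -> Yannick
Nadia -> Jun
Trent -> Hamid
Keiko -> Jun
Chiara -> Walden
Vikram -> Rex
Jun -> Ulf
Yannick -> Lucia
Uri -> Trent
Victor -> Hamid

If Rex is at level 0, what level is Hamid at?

Chain from Hamid up to Rex: Hamid → Yannick → Lucia → Vikram → Rex. That is 4 steps up, so Hamid is 4 levels below Rex.

4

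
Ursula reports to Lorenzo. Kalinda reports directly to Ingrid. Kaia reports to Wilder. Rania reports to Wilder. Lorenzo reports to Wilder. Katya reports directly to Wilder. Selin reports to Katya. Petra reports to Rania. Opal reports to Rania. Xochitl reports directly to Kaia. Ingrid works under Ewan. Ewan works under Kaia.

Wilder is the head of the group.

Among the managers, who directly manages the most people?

Wilder

Direct-report counts: Wilder has 4; Katya has 1; Rania has 2; Kaia has 2; Ewan has 1; Ingrid has 1; Lorenzo has 1. The largest is 4, held by Wilder.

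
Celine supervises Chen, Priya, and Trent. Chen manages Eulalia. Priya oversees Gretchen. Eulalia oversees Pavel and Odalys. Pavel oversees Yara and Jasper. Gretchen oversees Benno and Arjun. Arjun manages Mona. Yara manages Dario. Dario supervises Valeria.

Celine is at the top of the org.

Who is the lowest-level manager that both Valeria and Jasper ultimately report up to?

Valeria's chain of managers is Dario, Yara, Pavel, Eulalia, Chen, Celine. Jasper's chain of managers is Pavel, Eulalia, Chen, Celine. The first manager that appears in both chains is Pavel.

Pavel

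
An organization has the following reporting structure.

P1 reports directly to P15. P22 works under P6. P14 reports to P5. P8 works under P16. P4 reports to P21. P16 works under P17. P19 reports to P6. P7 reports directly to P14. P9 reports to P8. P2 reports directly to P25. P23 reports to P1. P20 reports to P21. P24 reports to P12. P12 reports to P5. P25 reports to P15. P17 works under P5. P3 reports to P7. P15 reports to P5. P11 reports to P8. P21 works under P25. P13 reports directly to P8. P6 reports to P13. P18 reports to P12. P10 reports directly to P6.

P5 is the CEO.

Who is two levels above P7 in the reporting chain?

P7 reports to P14, and P14 reports to P5. So P7's skip-level manager is P5.

P5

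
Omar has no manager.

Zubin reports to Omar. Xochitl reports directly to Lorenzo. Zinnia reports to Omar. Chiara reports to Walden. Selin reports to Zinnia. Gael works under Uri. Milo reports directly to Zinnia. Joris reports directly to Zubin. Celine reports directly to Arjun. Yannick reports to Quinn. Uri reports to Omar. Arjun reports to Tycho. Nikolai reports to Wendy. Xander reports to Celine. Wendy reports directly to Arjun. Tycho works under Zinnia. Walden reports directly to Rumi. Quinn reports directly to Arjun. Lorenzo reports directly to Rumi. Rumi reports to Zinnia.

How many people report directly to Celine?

Celine directly manages Xander. That is 1 direct report.

1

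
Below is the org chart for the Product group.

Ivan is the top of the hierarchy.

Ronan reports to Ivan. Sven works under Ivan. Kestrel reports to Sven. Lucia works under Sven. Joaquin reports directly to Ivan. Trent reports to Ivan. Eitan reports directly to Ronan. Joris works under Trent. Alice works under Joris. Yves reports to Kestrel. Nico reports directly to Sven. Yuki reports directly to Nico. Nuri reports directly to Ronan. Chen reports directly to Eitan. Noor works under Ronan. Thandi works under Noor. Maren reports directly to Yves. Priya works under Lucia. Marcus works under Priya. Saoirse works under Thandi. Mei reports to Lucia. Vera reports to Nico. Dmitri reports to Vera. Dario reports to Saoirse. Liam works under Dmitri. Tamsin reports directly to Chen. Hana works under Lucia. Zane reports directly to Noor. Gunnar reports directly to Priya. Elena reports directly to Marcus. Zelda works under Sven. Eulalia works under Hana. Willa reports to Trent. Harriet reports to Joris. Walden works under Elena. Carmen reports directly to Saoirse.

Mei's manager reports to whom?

Sven

Mei reports to Lucia, and Lucia reports to Sven. So Mei's skip-level manager is Sven.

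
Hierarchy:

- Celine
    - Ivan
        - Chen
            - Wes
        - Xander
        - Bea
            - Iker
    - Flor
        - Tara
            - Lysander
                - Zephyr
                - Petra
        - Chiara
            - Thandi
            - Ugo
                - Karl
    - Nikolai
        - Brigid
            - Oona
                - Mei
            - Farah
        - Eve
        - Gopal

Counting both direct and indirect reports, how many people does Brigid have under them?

3

Brigid directly manages Oona, Farah. Under Oona: Mei (1). Farah has no reports. So Brigid's organization is 2 direct reports plus everyone under them: 2 + 1 = 3.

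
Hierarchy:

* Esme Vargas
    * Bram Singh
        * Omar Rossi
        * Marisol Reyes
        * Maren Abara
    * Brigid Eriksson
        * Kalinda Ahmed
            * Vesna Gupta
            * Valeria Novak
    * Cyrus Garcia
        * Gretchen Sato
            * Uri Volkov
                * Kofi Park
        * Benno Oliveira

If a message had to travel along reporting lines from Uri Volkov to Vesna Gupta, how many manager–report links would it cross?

6

Uri Volkov is 3 levels below Esme Vargas, and Vesna Gupta is 3 levels below Esme Vargas (their lowest common manager). The shortest path runs up from Uri Volkov to Esme Vargas and back down to Vesna Gupta: 3 + 3 = 6 links.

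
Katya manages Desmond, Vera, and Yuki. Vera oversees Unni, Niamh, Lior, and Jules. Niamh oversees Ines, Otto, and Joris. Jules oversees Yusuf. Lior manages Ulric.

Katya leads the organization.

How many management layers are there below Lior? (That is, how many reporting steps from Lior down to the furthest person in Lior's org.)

The longest chain under Lior runs Lior → Ulric, which is 1 level below Lior.

1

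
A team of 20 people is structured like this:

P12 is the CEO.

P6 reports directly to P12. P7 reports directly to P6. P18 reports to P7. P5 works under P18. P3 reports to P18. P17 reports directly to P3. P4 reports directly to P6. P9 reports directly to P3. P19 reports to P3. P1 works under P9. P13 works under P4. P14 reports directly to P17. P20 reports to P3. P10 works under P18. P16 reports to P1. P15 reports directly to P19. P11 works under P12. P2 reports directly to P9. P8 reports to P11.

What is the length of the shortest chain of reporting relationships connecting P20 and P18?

P20 is in P18's organization: the chain from P20 up to P18 is P20 → P3 → P18, which is 2 links.

2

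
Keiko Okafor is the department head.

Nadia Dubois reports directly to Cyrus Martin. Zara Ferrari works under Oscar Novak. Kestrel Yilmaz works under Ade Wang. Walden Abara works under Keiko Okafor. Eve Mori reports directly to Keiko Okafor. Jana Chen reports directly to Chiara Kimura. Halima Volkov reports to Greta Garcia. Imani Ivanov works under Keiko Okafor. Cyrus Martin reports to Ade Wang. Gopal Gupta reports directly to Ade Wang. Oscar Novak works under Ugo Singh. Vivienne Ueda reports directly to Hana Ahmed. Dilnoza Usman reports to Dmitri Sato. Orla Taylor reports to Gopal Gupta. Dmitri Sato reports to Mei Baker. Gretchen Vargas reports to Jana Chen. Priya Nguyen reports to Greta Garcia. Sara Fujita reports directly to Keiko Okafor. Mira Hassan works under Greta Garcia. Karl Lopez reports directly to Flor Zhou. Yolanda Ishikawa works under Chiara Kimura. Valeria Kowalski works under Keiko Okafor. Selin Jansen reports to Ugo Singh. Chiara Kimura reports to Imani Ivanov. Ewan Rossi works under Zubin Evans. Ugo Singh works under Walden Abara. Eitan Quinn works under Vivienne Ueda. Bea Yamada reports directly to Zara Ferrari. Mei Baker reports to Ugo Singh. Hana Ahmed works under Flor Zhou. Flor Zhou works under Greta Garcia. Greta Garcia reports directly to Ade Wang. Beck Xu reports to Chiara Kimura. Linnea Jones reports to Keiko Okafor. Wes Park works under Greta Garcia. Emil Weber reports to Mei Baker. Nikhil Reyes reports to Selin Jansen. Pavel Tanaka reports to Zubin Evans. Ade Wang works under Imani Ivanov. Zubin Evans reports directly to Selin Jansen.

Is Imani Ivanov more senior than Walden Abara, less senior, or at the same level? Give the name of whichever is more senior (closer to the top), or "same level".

Both Imani Ivanov and Walden Abara are 1 level below Keiko Okafor.

same level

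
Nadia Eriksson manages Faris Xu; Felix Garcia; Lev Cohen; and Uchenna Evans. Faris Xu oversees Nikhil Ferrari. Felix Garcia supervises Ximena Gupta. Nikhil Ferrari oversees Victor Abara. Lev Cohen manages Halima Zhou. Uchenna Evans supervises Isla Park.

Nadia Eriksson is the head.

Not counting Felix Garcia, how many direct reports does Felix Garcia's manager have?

3

Felix Garcia reports to Nadia Eriksson. Nadia Eriksson's other direct reports are Faris Xu, Lev Cohen, Uchenna Evans — 3 peers.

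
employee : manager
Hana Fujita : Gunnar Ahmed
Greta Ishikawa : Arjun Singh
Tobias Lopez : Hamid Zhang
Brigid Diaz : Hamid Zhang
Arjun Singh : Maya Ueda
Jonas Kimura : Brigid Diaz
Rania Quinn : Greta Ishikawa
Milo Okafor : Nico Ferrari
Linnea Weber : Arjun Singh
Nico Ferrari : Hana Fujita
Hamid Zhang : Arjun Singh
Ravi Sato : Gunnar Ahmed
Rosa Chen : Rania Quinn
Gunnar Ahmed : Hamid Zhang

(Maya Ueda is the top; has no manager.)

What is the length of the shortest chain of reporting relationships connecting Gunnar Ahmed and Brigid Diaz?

Gunnar Ahmed is 1 level below Hamid Zhang, and Brigid Diaz is 1 level below Hamid Zhang (their lowest common manager). The shortest path runs up from Gunnar Ahmed to Hamid Zhang and back down to Brigid Diaz: 1 + 1 = 2 links.

2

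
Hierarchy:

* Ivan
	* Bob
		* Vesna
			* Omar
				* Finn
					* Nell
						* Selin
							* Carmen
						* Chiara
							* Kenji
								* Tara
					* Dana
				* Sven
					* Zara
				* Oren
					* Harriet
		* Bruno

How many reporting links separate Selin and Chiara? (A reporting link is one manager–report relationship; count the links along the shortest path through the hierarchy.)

2

Selin is 1 level below Nell, and Chiara is 1 level below Nell (their lowest common manager). The shortest path runs up from Selin to Nell and back down to Chiara: 1 + 1 = 2 links.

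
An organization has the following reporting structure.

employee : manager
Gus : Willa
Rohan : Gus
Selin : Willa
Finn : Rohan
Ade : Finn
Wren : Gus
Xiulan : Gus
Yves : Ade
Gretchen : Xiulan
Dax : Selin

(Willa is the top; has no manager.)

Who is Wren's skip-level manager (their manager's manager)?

Wren reports to Gus, and Gus reports to Willa. So Wren's skip-level manager is Willa.

Willa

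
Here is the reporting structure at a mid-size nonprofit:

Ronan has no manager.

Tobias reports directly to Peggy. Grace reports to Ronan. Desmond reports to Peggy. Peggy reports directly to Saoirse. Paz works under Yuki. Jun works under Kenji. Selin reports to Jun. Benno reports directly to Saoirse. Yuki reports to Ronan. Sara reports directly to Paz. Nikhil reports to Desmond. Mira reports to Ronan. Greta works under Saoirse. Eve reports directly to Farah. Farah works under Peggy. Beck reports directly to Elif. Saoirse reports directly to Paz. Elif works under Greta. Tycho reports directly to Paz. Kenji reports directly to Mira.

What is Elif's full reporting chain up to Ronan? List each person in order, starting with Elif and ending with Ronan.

Elif reports to Greta. Greta reports to Saoirse. Saoirse reports to Paz. Paz reports to Yuki. Yuki reports to Ronan. Ronan is at the top.

Elif -> Greta -> Saoirse -> Paz -> Yuki -> Ronan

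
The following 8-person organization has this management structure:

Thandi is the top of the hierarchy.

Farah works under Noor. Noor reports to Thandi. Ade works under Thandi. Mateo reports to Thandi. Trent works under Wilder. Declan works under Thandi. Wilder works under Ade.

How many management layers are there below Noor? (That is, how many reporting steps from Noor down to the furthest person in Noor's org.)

The longest chain under Noor runs Noor → Farah, which is 1 level below Noor.

1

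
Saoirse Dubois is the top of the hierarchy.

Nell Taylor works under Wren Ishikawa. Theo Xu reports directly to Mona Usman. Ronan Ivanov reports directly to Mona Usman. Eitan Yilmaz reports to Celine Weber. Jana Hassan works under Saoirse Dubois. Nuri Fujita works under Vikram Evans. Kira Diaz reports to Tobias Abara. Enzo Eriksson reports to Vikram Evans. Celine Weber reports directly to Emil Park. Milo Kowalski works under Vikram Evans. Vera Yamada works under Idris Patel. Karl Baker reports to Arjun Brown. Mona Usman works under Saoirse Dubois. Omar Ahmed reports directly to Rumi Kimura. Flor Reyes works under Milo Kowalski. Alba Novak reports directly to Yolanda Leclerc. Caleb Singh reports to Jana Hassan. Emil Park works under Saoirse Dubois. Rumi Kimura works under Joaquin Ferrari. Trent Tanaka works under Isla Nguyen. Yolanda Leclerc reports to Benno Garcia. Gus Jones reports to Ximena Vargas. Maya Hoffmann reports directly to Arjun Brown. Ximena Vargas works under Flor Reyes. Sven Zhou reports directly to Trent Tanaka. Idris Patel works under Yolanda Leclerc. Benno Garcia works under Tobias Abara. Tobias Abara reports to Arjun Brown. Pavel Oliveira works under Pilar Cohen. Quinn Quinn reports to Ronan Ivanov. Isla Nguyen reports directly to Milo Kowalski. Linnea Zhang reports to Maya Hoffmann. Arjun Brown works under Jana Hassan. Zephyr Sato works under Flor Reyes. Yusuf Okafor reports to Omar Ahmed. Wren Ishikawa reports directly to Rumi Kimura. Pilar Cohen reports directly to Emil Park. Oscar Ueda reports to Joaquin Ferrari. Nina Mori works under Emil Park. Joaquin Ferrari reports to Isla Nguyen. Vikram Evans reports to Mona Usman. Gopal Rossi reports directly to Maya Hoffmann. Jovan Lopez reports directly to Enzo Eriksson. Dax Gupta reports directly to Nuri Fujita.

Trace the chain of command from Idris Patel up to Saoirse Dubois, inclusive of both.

Idris Patel -> Yolanda Leclerc -> Benno Garcia -> Tobias Abara -> Arjun Brown -> Jana Hassan -> Saoirse Dubois

Idris Patel reports to Yolanda Leclerc. Yolanda Leclerc reports to Benno Garcia. Benno Garcia reports to Tobias Abara. Tobias Abara reports to Arjun Brown. Arjun Brown reports to Jana Hassan. Jana Hassan reports to Saoirse Dubois. Saoirse Dubois is at the top.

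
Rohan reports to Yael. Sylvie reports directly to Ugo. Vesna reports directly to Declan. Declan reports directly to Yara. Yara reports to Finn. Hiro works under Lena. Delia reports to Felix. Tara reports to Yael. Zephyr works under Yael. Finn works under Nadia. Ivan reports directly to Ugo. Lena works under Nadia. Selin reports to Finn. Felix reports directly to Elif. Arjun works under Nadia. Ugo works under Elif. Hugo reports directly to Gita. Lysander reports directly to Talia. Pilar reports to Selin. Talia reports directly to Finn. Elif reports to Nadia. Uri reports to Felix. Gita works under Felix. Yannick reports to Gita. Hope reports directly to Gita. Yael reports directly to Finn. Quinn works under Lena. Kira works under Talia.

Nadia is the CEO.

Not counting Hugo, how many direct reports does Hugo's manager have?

2

Hugo reports to Gita. Gita's other direct reports are Yannick, Hope — 2 peers.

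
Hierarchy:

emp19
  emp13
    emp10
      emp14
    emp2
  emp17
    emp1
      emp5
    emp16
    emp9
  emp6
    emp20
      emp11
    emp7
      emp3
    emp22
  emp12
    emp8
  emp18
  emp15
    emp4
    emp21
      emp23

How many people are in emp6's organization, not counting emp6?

emp6 directly manages emp20, emp7, emp22. Under emp20: emp11 (1). Under emp7: emp3 (1). emp22 has no reports. So emp6's organization is 3 direct reports plus everyone under them: 2 + 2 + 1 = 5.

5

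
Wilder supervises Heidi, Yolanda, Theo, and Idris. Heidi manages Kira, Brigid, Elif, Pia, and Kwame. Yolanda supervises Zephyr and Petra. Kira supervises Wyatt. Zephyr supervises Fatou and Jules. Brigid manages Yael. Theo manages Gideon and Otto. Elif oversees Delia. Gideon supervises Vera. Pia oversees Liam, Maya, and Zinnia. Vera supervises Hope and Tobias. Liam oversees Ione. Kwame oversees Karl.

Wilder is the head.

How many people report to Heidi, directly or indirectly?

Heidi directly manages Kira, Brigid, Elif, Pia, Kwame. Under Kira: Wyatt (1). Under Brigid: Yael (1). Under Elif: Delia (1). Under Pia: Maya, Zinnia, Liam, Ione (4). Under Kwame: Karl (1). So Heidi's organization is 5 direct reports plus everyone under them: 2 + 2 + 2 + 5 + 2 = 13.

13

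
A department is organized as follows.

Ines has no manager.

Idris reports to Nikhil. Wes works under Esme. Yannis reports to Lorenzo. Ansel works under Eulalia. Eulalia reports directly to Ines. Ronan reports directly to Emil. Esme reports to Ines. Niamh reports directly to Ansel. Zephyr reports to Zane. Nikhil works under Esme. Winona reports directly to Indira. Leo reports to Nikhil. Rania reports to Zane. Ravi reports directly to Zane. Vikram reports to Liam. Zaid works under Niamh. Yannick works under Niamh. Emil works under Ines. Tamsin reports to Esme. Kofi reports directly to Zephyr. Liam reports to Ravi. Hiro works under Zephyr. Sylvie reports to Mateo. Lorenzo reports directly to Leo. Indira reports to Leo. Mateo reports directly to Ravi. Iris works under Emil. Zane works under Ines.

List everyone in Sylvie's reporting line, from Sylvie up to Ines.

Sylvie reports to Mateo. Mateo reports to Ravi. Ravi reports to Zane. Zane reports to Ines. Ines is at the top.

Sylvie -> Mateo -> Ravi -> Zane -> Ines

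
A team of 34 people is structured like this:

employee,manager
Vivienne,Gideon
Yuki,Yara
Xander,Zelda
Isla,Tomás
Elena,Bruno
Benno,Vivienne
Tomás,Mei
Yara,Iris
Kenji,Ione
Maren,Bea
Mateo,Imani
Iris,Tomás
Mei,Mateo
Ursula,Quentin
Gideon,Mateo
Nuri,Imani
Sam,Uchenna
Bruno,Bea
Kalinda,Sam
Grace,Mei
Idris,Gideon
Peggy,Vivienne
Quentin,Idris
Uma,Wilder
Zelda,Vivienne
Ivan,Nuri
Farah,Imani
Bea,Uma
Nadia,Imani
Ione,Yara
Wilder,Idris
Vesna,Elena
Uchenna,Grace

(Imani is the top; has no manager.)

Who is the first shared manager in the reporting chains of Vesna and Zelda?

Vesna's chain of managers is Elena, Bruno, Bea, Uma, Wilder, Idris, Gideon, Mateo, Imani. Zelda's chain of managers is Vivienne, Gideon, Mateo, Imani. The first manager that appears in both chains is Gideon.

Gideon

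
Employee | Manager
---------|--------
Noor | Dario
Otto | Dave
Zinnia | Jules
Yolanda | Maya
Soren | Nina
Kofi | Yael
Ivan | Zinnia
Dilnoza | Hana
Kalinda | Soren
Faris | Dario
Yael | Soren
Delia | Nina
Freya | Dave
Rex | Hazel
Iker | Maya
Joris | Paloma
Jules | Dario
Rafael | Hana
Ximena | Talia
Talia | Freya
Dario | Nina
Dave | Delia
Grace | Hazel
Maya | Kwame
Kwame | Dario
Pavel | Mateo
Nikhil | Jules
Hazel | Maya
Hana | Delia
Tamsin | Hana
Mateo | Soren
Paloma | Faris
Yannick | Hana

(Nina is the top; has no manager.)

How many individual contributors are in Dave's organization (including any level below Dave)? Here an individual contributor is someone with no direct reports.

The people in Dave's organization with no one reporting to them are Otto, Ximena. That is 2.

2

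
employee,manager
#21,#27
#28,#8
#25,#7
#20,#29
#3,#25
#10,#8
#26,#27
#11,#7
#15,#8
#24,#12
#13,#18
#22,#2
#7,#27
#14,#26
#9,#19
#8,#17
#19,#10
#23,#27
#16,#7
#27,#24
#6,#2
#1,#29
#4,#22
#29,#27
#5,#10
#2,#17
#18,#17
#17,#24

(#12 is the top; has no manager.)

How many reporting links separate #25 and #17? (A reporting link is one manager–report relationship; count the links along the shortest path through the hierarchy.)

#25 is 3 levels below #24, and #17 is 1 level below #24 (their lowest common manager). The shortest path runs up from #25 to #24 and back down to #17: 3 + 1 = 4 links.

4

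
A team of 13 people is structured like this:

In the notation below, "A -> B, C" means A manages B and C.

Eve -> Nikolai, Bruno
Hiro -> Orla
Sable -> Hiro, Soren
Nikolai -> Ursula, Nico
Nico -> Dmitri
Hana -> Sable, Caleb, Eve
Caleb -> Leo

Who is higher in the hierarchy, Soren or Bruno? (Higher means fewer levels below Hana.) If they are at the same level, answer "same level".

Both Soren and Bruno are 2 levels below Hana.

same level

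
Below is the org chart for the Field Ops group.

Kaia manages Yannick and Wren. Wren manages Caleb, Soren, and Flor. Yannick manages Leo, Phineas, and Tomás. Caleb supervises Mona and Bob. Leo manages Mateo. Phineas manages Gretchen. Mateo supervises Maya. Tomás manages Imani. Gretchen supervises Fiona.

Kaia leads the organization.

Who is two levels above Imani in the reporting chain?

Imani reports to Tomás, and Tomás reports to Yannick. So Imani's skip-level manager is Yannick.

Yannick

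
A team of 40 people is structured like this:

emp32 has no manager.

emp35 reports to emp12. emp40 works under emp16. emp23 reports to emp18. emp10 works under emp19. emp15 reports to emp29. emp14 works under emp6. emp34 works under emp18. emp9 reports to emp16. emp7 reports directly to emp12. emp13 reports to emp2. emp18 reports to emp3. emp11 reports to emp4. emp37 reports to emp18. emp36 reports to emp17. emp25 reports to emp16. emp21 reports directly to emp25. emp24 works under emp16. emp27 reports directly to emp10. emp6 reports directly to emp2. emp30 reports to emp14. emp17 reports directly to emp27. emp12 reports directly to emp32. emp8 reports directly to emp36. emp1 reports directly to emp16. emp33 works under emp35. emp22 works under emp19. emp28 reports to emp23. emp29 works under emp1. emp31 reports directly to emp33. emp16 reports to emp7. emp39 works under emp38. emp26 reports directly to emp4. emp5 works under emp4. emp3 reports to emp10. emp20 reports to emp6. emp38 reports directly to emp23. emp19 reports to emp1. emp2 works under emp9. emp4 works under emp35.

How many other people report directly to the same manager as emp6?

1

emp6 reports to emp2. emp2's other direct reports are emp13 — 1 peer.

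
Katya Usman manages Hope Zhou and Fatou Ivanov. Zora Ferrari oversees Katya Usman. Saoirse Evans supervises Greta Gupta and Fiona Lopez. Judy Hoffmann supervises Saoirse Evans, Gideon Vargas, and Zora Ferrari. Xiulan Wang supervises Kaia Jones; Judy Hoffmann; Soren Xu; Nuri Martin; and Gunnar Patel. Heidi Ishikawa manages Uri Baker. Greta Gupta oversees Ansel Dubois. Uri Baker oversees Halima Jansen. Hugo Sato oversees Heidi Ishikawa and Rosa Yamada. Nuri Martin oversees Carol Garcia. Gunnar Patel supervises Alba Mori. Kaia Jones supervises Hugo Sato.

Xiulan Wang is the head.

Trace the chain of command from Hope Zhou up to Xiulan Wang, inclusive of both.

Hope Zhou reports to Katya Usman. Katya Usman reports to Zora Ferrari. Zora Ferrari reports to Judy Hoffmann. Judy Hoffmann reports to Xiulan Wang. Xiulan Wang is at the top.

Hope Zhou -> Katya Usman -> Zora Ferrari -> Judy Hoffmann -> Xiulan Wang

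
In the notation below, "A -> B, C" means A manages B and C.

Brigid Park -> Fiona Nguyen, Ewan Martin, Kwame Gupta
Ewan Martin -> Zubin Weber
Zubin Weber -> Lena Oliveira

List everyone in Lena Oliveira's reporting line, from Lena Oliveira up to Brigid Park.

Lena Oliveira -> Zubin Weber -> Ewan Martin -> Brigid Park

Lena Oliveira reports to Zubin Weber. Zubin Weber reports to Ewan Martin. Ewan Martin reports to Brigid Park. Brigid Park is at the top.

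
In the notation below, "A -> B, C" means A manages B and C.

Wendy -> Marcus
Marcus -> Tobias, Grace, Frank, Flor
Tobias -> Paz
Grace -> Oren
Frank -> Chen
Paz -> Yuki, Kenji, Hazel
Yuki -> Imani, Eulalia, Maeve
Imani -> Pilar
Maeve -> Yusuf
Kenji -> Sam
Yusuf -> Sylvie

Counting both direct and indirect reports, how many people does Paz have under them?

10

Paz directly manages Yuki, Kenji, Hazel. Under Yuki: Maeve, Yusuf, Sylvie, Eulalia, Imani, Pilar (6). Under Kenji: Sam (1). Hazel has no reports. So Paz's organization is 3 direct reports plus everyone under them: 7 + 2 + 1 = 10.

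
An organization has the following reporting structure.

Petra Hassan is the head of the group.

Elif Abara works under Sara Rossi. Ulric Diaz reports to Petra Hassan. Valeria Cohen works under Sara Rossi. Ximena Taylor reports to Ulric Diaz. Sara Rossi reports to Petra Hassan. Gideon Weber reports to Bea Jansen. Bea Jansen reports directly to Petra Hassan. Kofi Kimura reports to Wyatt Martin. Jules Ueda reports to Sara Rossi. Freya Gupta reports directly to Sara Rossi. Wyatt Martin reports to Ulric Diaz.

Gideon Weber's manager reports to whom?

Petra Hassan

Gideon Weber reports to Bea Jansen, and Bea Jansen reports to Petra Hassan. So Gideon Weber's skip-level manager is Petra Hassan.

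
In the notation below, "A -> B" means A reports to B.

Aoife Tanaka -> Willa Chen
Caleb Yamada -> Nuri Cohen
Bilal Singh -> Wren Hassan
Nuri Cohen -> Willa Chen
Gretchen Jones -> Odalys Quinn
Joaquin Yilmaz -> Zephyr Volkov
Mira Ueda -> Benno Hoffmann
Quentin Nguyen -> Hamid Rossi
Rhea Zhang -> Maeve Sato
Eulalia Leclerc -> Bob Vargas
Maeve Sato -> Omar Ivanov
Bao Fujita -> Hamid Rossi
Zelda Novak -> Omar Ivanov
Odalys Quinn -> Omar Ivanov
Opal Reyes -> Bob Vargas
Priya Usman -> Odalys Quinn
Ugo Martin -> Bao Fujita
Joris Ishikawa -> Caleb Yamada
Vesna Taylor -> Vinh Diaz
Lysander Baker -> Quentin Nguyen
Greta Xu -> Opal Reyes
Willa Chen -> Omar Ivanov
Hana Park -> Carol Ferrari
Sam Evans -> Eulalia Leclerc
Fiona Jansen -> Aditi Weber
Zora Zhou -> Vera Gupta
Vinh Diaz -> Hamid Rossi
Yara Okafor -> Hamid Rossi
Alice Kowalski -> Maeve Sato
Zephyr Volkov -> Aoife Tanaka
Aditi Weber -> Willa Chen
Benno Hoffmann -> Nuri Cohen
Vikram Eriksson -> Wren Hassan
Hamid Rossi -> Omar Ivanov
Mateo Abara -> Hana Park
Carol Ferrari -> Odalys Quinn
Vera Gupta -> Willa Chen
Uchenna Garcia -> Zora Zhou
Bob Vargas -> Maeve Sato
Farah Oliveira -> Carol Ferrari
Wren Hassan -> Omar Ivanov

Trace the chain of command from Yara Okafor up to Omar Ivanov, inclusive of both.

Yara Okafor reports to Hamid Rossi. Hamid Rossi reports to Omar Ivanov. Omar Ivanov is at the top.

Yara Okafor -> Hamid Rossi -> Omar Ivanov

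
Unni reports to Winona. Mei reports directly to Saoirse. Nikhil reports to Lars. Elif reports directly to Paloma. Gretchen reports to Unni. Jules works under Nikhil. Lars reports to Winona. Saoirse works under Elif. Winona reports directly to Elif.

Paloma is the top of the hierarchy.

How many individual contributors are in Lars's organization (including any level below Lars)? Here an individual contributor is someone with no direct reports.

The only person in Lars's organization with no one reporting to them is Jules. That is 1.

1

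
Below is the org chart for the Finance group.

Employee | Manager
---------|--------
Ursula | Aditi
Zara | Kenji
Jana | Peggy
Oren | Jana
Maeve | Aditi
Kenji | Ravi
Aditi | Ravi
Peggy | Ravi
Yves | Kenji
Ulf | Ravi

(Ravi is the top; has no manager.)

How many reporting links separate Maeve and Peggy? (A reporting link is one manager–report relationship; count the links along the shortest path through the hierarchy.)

Maeve is 2 levels below Ravi, and Peggy is 1 level below Ravi (their lowest common manager). The shortest path runs up from Maeve to Ravi and back down to Peggy: 2 + 1 = 3 links.

3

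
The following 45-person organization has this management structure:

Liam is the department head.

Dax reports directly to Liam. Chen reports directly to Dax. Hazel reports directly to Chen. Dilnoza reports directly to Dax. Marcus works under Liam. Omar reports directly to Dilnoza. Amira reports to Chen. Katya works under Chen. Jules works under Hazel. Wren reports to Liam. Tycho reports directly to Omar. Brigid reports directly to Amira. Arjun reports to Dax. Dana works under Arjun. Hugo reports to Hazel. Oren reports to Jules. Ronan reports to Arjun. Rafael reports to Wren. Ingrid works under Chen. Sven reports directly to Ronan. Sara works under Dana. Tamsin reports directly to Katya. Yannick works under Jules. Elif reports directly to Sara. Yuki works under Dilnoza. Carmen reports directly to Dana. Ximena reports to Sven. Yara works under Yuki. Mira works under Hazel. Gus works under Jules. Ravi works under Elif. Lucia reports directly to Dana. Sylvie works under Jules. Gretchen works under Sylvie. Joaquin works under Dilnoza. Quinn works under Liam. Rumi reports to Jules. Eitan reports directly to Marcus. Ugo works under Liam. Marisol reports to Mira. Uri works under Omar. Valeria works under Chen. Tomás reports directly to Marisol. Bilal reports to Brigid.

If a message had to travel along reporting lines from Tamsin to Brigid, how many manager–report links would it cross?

Tamsin is 2 levels below Chen, and Brigid is 2 levels below Chen (their lowest common manager). The shortest path runs up from Tamsin to Chen and back down to Brigid: 2 + 2 = 4 links.

4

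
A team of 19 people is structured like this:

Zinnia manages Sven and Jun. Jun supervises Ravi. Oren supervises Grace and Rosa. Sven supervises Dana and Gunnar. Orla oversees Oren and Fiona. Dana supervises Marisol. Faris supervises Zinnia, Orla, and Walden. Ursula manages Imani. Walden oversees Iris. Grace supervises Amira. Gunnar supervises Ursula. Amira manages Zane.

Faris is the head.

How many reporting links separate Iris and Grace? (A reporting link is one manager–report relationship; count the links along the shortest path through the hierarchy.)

5

Iris is 2 levels below Faris, and Grace is 3 levels below Faris (their lowest common manager). The shortest path runs up from Iris to Faris and back down to Grace: 2 + 3 = 5 links.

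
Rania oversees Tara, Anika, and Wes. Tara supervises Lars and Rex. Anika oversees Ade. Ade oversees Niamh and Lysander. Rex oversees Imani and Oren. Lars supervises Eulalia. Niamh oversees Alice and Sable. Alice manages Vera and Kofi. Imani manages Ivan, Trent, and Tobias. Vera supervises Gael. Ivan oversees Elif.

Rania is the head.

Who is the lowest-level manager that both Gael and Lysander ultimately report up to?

Ade

Gael's chain of managers is Vera, Alice, Niamh, Ade, Anika, Rania. Lysander's chain of managers is Ade, Anika, Rania. The first manager that appears in both chains is Ade.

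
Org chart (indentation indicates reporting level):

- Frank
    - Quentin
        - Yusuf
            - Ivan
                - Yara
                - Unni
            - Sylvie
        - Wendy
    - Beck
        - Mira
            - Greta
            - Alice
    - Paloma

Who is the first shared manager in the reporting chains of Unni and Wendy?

Quentin

Unni's chain of managers is Ivan, Yusuf, Quentin, Frank. Wendy's chain of managers is Quentin, Frank. The first manager that appears in both chains is Quentin.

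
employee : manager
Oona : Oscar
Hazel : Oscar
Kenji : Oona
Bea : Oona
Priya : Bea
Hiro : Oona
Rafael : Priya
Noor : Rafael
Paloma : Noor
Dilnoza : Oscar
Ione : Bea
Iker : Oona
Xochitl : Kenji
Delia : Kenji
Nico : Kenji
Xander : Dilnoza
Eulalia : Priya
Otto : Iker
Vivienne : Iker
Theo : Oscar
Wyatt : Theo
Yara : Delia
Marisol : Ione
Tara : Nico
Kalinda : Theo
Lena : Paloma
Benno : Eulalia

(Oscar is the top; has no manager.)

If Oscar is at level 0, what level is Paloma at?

Chain from Paloma up to Oscar: Paloma → Noor → Rafael → Priya → Bea → Oona → Oscar. That is 6 steps up, so Paloma is 6 levels below Oscar.

6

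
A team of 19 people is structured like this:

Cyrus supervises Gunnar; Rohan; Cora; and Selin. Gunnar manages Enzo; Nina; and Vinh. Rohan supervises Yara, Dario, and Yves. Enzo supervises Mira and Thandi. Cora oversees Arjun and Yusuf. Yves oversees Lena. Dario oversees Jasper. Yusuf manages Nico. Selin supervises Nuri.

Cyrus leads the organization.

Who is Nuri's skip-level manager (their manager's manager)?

Cyrus

Nuri reports to Selin, and Selin reports to Cyrus. So Nuri's skip-level manager is Cyrus.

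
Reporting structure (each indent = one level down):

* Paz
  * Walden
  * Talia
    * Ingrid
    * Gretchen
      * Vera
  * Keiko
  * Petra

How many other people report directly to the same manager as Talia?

Talia reports to Paz. Paz's other direct reports are Walden, Keiko, Petra — 3 peers.

3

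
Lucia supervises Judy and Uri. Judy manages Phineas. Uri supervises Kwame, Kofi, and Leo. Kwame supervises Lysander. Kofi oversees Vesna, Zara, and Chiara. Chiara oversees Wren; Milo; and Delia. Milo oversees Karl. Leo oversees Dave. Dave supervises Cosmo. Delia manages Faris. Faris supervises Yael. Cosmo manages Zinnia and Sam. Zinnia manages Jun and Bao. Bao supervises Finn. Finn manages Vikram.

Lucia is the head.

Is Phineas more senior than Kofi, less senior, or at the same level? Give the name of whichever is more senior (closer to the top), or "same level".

Both Phineas and Kofi are 2 levels below Lucia.

same level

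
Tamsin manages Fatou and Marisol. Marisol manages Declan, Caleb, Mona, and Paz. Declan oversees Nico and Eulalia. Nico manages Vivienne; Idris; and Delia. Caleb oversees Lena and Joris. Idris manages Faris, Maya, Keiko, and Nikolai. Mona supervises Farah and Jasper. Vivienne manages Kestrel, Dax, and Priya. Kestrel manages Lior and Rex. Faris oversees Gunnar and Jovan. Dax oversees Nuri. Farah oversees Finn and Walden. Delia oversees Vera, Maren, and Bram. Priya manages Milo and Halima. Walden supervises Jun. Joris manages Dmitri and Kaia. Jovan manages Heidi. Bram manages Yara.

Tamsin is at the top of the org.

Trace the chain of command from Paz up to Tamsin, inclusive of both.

Paz -> Marisol -> Tamsin

Paz reports to Marisol. Marisol reports to Tamsin. Tamsin is at the top.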